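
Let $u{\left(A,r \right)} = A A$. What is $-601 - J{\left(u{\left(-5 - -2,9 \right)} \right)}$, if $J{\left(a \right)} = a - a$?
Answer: $-601$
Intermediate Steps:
$u{\left(A,r \right)} = A^{2}$
$J{\left(a \right)} = 0$
$-601 - J{\left(u{\left(-5 - -2,9 \right)} \right)} = -601 - 0 = -601 + 0 = -601$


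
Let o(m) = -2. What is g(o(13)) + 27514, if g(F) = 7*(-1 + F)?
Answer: 27493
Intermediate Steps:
g(F) = -7 + 7*F
g(o(13)) + 27514 = (-7 + 7*(-2)) + 27514 = (-7 - 14) + 27514 = -21 + 27514 = 27493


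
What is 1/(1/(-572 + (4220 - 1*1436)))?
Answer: 2212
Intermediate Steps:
1/(1/(-572 + (4220 - 1*1436))) = 1/(1/(-572 + (4220 - 1436))) = 1/(1/(-572 + 2784)) = 1/(1/2212) = 2212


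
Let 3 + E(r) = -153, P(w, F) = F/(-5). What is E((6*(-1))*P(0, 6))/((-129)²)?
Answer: -52/5547 ≈ -0.0093744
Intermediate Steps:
P(w, F) = -F/5 (P(w, F) = F*(-⅕) = -F/5)
E(r) = -156 (E(r) = -3 - 153 = -156)
E((6*(-1))*P(0, 6))/((-129)²) = -156/((-129)²) = -156/16641 = -156*1/16641 = -52/5547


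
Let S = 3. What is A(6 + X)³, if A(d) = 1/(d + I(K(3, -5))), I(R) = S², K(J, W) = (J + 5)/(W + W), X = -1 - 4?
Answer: 1/1000 ≈ 0.0010000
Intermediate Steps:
X = -5
K(J, W) = (5 + J)/(2*W) (K(J, W) = (5 + J)/((2*W)) = (5 + J)*(1/(2*W)) = (5 + J)/(2*W))
I(R) = 9 (I(R) = 3² = 9)
A(d) = 1/(9 + d) (A(d) = 1/(d + 9) = 1/(9 + d))
A(6 + X)³ = (1/(9 + (6 - 5)))³ = (1/(9 + 1))³ = (1/10)³ = (⅒)³ = 1/1000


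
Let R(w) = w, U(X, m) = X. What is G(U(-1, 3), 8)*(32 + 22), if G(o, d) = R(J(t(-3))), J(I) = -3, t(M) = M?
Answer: -162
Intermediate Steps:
G(o, d) = -3
G(U(-1, 3), 8)*(32 + 22) = -3*(32 + 22) = -3*54 = -162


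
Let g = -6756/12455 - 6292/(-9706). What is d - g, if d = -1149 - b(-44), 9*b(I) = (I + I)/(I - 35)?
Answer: -49389021901687/42975765765 ≈ -1149.2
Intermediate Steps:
b(I) = 2*I/(9*(-35 + I)) (b(I) = ((I + I)/(I - 35))/9 = ((2*I)/(-35 + I))/9 = (2*I/(-35 + I))/9 = 2*I/(9*(-35 + I)))
g = 6396562/60444115 (g = -6756*1/12455 - 6292*(-1/9706) = -6756/12455 + 3146/4853 = 6396562/60444115 ≈ 0.10583)
d = -817027/711 (d = -1149 - 2*(-44)/(9*(-35 - 44)) = -1149 - 2*(-44)/(9*(-79)) = -1149 - 2*(-44)*(-1)/(9*79) = -1149 - 1*88/711 = -1149 - 88/711 = -817027/711 ≈ -1149.1)
d - g = -817027/711 - 1*6396562/60444115 = -817027/711 - 6396562/60444115 = -49389021901687/42975765765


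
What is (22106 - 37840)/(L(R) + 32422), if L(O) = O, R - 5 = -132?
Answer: -15734/32295 ≈ -0.48720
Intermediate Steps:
R = -127 (R = 5 - 132 = -127)
(22106 - 37840)/(L(R) + 32422) = (22106 - 37840)/(-127 + 32422) = -15734/32295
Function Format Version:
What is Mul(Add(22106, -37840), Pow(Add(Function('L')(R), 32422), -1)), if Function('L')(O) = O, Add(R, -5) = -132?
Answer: Rational(-15734, 32295) ≈ -0.48720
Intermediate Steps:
R = -127 (R = Add(5, -132) = -127)
Mul(Add(22106, -37840), Pow(Add(Function('L')(R), 32422), -1)) = Mul(Add(22106, -37840), Pow(Add(-127, 32422), -1)) = Mul(-15734, Pow(32295, -1)) = Mul(-15734, Rational(1, 32295)) = Rational(-15734, 32295)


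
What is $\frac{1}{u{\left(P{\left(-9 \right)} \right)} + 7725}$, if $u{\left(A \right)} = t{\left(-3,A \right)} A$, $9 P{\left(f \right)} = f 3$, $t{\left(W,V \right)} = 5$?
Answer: $\frac{1}{7710} \approx 0.0001297$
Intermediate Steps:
$P{\left(f \right)} = \frac{f}{3}$ ($P{\left(f \right)} = \frac{f 3}{9} = \frac{3 f}{9} = \frac{f}{3}$)
$u{\left(A \right)} = 5 A$
$\frac{1}{u{\left(P{\left(-9 \right)} \right)} + 7725} = \frac{1}{5 \cdot \frac{1}{3} \left(-9\right) + 7725} = \frac{1}{5 \left(-3\right) + 7725} = \frac{1}{-15 + 7725} = \frac{1}{7710}$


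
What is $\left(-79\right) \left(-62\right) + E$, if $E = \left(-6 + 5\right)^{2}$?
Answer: $4899$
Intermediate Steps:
$E = 1$ ($E = \left(-1\right)^{2} = 1$)
$\left(-79\right) \left(-62\right) + E = \left(-79\right) \left(-62\right) + 1 = 4898 + 1 = 4899$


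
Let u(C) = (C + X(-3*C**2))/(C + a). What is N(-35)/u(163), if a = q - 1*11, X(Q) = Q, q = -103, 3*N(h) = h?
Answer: 1715/238632 ≈ 0.0071868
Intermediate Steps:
N(h) = h/3
a = -114 (a = -103 - 1*11 = -103 - 11 = -114)
u(C) = (C - 3*C**2)/(-114 + C) (u(C) = (C - 3*C**2)/(C - 114) = (C - 3*C**2)/(-114 + C))
N(-35)/u(163) = ((1/3)*(-35))/((163*(1 - 3*163)/(-114 + 163))) = -35*49/(163*(1 - 489))/3 = -35/(3*(163*(1/49)*(-488))) = -35/(3*(-79544/49)) = -35/3*(-49/79544) = 1715/238632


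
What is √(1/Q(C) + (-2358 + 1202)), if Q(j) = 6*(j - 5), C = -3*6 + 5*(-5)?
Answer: 577*I*√2/24 ≈ 34.0*I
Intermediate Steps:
C = -43 (C = -18 - 25 = -43)
Q(j) = -30 + 6*j (Q(j) = 6*(-5 + j) = -30 + 6*j)
√(1/Q(C) + (-2358 + 1202)) = √(1/(-30 + 6*(-43)) + (-2358 + 1202)) = √(1/(-30 - 258) - 1156) = √(1/(-288) - 1156) = √(-1/288 - 1156) = √(-332929/288) = 577*I*√2/24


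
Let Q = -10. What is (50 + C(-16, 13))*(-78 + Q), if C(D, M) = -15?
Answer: -3080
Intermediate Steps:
(50 + C(-16, 13))*(-78 + Q) = (50 - 15)*(-78 - 10) = 35*(-88) = -3080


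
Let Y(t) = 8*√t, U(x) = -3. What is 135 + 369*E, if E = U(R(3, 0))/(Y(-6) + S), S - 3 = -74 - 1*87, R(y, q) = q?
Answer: 1798443/12674 + 2214*I*√6/6337 ≈ 141.9 + 0.85579*I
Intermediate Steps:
S = -158 (S = 3 + (-74 - 1*87) = 3 + (-74 - 87) = 3 - 161 = -158)
E = -3/(-158 + 8*I*√6) (E = -3/(8*√(-6) - 158) = -3/(8*(I*√6) - 158) = -3/(8*I*√6 - 158) = -3/(-158 + 8*I*√6) ≈ 0.0187 + 0.0023192*I)
135 + 369*E = 135 + 369*(237/12674 + 6*I*√6/6337) = 135 + (87453/12674 + 2214*I*√6/6337) = 1798443/12674 + 2214*I*√6/6337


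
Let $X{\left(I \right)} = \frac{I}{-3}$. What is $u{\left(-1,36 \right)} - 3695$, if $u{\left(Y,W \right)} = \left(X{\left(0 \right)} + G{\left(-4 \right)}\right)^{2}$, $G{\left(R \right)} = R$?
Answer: $-3679$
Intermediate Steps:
$X{\left(I \right)} = - \frac{I}{3}$ ($X{\left(I \right)} = I \left(- \frac{1}{3}\right) = - \frac{I}{3}$)
$u{\left(Y,W \right)} = 16$ ($u{\left(Y,W \right)} = \left(\left(- \frac{1}{3}\right) 0 - 4\right)^{2} = \left(0 - 4\right)^{2} = \left(-4\right)^{2} = 16$)
$u{\left(-1,36 \right)} - 3695 = 16 - 3695 = -3679$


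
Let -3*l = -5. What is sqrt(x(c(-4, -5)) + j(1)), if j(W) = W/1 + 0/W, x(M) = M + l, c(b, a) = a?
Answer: I*sqrt(21)/3 ≈ 1.5275*I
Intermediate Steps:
l = 5/3 (l = -1/3*(-5) = 5/3 ≈ 1.6667)
x(M) = 5/3 + M (x(M) = M + 5/3 = 5/3 + M)
j(W) = W (j(W) = W*1 + 0 = W + 0 = W)
sqrt(x(c(-4, -5)) + j(1)) = sqrt((5/3 - 5) + 1) = sqrt(-10/3 + 1) = sqrt(-7/3) = I*sqrt(21)/3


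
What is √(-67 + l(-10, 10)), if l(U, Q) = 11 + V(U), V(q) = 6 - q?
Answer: 2*I*√10 ≈ 6.3246*I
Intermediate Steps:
l(U, Q) = 17 - U (l(U, Q) = 11 + (6 - U) = 17 - U)
√(-67 + l(-10, 10)) = √(-67 + (17 - 1*(-10))) = √(-67 + (17 + 10)) = √(-67 + 27) = √(-40) = 2*I*√10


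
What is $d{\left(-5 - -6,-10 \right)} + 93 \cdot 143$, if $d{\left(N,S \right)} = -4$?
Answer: $13295$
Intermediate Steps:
$d{\left(-5 - -6,-10 \right)} + 93 \cdot 143 = -4 + 93 \cdot 143 = -4 + 13299 = 13295$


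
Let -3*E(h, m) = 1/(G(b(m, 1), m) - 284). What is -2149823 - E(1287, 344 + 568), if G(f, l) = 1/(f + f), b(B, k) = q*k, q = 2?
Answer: -7320147319/3405 ≈ -2.1498e+6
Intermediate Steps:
b(B, k) = 2*k
G(f, l) = 1/(2*f)
E(h, m) = 4/3405 (E(h, m) = -1/(3*(1/(2*((2*1))) - 284)) = -1/(3*((½)/2 - 284)) = -1/(3*((½)*(½) - 284)) = -1/(3*(¼ - 284)) = -1/(3*(-1135/4)) = -⅓*(-4/1135) = 4/3405)
-2149823 - E(1287, 344 + 568) = -2149823 - 1*4/3405 = -2149823 - 4/3405 = -7320147319/3405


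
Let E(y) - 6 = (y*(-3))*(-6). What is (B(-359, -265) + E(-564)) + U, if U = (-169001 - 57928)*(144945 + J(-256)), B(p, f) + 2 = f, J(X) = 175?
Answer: -32931946893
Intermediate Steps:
B(p, f) = -2 + f
E(y) = 6 + 18*y (E(y) = 6 + (y*(-3))*(-6) = 6 - 3*y*(-6) = 6 + 18*y)
U = -32931936480 (U = (-169001 - 57928)*(144945 + 175) = -226929*145120 = -32931936480)
(B(-359, -265) + E(-564)) + U = ((-2 - 265) + (6 + 18*(-564))) - 32931936480 = (-267 + (6 - 10152)) - 32931936480 = (-267 - 10146) - 32931936480 = -10413 - 32931936480 = -32931946893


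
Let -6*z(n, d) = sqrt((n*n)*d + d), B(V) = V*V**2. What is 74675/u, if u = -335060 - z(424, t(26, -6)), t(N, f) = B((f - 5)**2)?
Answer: -81885618000/338460127973 - 4928550*sqrt(179777)/30769102543 ≈ -0.30985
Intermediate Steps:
B(V) = V**3
t(N, f) = (-5 + f)**6 (t(N, f) = ((f - 5)**2)**3 = ((-5 + f)**2)**3 = (-5 + f)**6)
z(n, d) = -sqrt(d + d*n**2)/6 (z(n, d) = -sqrt((n*n)*d + d)/6 = -sqrt(n**2*d + d)/6 = -sqrt(d*n**2 + d)/6 = -sqrt(d + d*n**2)/6)
u = -335060 + 1331*sqrt(179777)/6 (u = -335060 - (-1)*sqrt((-5 - 6)**6*(1 + 424**2))/6 = -335060 - (-1)*sqrt((-11)**6*(1 + 179776))/6 = -335060 - (-1)*sqrt(1771561*179777)/6 = -335060 - (-1)*sqrt(318485921897)/6 = -335060 - (-1)*1331*sqrt(179777)/6 = -335060 - (-1331)*sqrt(179777)/6 = -335060 + 1331*sqrt(179777)/6 ≈ -2.4100e+5)
74675/u = 74675/(-335060 + 1331*sqrt(179777)/6)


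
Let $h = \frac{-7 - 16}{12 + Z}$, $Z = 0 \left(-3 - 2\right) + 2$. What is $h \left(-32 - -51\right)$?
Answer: $- \frac{437}{14} \approx -31.214$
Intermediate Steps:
$Z = 2$ ($Z = 0 \left(-3 - 2\right) + 2 = 0 \left(-5\right) + 2 = 0 + 2 = 2$)
$h = - \frac{23}{14}$ ($h = \frac{-7 - 16}{12 + 2} = - \frac{23}{14} \approx -1.6429$)
$h \left(-32 - -51\right) = - \frac{23 \left(-32 - -51\right)}{14} = - \frac{23 \left(-32 + 51\right)}{14} = \left(- \frac{23}{14}\right) 19 = - \frac{437}{14}$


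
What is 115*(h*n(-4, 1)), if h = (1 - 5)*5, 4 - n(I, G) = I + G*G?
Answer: -16100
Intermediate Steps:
n(I, G) = 4 - I - G**2 (n(I, G) = 4 - (I + G*G) = 4 - (I + G**2) = 4 + (-I - G**2) = 4 - I - G**2)
h = -20 (h = -4*5 = -20)
115*(h*n(-4, 1)) = 115*(-20*(4 - 1*(-4) - 1*1**2)) = 115*(-20*(4 + 4 - 1*1)) = 115*(-20*(4 + 4 - 1)) = 115*(-20*7) = 115*(-140) = -16100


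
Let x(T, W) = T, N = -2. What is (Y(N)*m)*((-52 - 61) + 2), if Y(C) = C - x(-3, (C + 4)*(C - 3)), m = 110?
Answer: -12210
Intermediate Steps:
Y(C) = 3 + C (Y(C) = C - 1*(-3) = C + 3 = 3 + C)
(Y(N)*m)*((-52 - 61) + 2) = ((3 - 2)*110)*((-52 - 61) + 2) = (1*110)*(-113 + 2) = 110*(-111) = -12210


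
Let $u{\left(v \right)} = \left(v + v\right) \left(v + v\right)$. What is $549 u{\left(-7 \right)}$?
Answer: $107604$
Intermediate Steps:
$u{\left(v \right)} = 4 v^{2}$ ($u{\left(v \right)} = 2 v 2 v = 4 v^{2}$)
$549 u{\left(-7 \right)} = 549 \cdot 4 \left(-7\right)^{2} = 549 \cdot 4 \cdot 49 = 549 \cdot 196 = 107604$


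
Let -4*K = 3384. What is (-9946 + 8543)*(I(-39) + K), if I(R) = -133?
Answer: 1373537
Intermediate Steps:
K = -846 (K = -¼*3384 = -846)
(-9946 + 8543)*(I(-39) + K) = (-9946 + 8543)*(-133 - 846) = -1403*(-979) = 1373537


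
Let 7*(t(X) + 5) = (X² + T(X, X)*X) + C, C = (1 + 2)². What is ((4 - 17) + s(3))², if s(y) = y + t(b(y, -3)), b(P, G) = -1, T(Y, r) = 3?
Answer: 196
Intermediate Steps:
C = 9 (C = 3² = 9)
t(X) = -26/7 + X²/7 + 3*X/7 (t(X) = -5 + ((X² + 3*X) + 9)/7 = -5 + (9 + X² + 3*X)/7 = -5 + (9/7 + X²/7 + 3*X/7) = -26/7 + X²/7 + 3*X/7)
s(y) = -4 + y (s(y) = y + (-26/7 + (⅐)*(-1)² + (3/7)*(-1)) = y + (-26/7 + (⅐)*1 - 3/7) = y + (-26/7 + ⅐ - 3/7) = y - 4 = -4 + y)
((4 - 17) + s(3))² = ((4 - 17) + (-4 + 3))² = (-13 - 1)² = (-14)² = 196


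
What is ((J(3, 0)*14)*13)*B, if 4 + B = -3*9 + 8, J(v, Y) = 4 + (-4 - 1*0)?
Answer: 0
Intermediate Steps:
J(v, Y) = 0 (J(v, Y) = 4 + (-4 + 0) = 4 - 4 = 0)
B = -23 (B = -4 + (-3*9 + 8) = -4 + (-27 + 8) = -4 - 19 = -23)
((J(3, 0)*14)*13)*B = ((0*14)*13)*(-23) = (0*13)*(-23) = 0*(-23) = 0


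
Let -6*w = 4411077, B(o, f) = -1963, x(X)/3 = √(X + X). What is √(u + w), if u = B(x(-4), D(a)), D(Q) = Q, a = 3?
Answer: I*√2948570/2 ≈ 858.57*I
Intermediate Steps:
x(X) = 3*√2*√X (x(X) = 3*√(X + X) = 3*√(2*X) = 3*(√2*√X) = 3*√2*√X)
u = -1963
w = -1470359/2 (w = -⅙*4411077 = -1470359/2 ≈ -7.3518e+5)
√(u + w) = √(-1963 - 1470359/2) = √(-1474285/2) = I*√2948570/2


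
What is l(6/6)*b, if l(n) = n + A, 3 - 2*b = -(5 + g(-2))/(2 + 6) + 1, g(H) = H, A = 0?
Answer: 19/16 ≈ 1.1875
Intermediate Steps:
b = 19/16 (b = 3/2 - (-(5 - 2)/(2 + 6) + 1)/2 = 3/2 - (-3/8 + 1)/2 = 3/2 - 1/2*5/8 = 3/2 - 5/16 = 19/16 ≈ 1.1875)
l(n) = n (l(n) = n + 0 = n)
l(6/6)*b = (6/6)*(19/16) = (6*(1/6))*(19/16) = 1*(19/16) = 19/16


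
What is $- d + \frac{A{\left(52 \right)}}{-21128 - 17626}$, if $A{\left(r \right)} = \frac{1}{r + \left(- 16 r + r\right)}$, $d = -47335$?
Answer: $\frac{1335458189521}{28212912} \approx 47335.0$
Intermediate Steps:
$A{\left(r \right)} = - \frac{1}{14 r}$ ($A{\left(r \right)} = \frac{1}{r - 15 r} = \frac{1}{\left(-14\right) r} = - \frac{1}{14 r}$)
$- d + \frac{A{\left(52 \right)}}{-21128 - 17626} = \left(-1\right) \left(-47335\right) + \frac{\left(- \frac{1}{14}\right) \frac{1}{52}}{-21128 - 17626} = 47335 + \frac{\left(- \frac{1}{14}\right) \frac{1}{52}}{-38754} = 47335 - - \frac{1}{28212912} = 47335 + \frac{1}{28212912} = \frac{1335458189521}{28212912}$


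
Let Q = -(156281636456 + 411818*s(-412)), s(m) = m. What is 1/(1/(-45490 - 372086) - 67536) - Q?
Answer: 4402578026960544865704/28201412737 ≈ 1.5611e+11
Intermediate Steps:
Q = -156111967440 (Q = -411818/(1/(379492 - 412)) = -411818/(1/379080) = -411818/1/379080 = -411818*379080 = -156111967440)
1/(1/(-45490 - 372086) - 67536) - Q = 1/(1/(-45490 - 372086) - 67536) - 1*(-156111967440) = 1/(1/(-417576) - 67536) + 156111967440 = 1/(-1/417576 - 67536) + 156111967440 = 1/(-28201412737/417576) + 156111967440 = -417576/28201412737 + 156111967440 = 4402578026960544865704/28201412737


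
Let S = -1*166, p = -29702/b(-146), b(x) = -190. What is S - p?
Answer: -30621/95 ≈ -322.33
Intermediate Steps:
p = 14851/95 (p = -29702/(-190) = -29702*(-1/190) = 14851/95 ≈ 156.33)
S = -166
S - p = -166 - 1*14851/95 = -166 - 14851/95 = -30621/95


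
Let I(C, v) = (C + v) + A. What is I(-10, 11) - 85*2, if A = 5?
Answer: -164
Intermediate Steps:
I(C, v) = 5 + C + v (I(C, v) = (C + v) + 5 = 5 + C + v)
I(-10, 11) - 85*2 = (5 - 10 + 11) - 85*2 = 6 - 170 = -164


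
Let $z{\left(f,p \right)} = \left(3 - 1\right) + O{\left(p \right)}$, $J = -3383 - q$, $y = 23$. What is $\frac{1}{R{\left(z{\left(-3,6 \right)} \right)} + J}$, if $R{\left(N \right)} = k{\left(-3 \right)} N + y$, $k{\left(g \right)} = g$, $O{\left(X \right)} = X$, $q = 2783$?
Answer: $- \frac{1}{6167} \approx -0.00016215$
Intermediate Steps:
$J = -6166$ ($J = -3383 - 2783 = -6166$)
$z{\left(f,p \right)} = 2 + p$ ($z{\left(f,p \right)} = \left(3 - 1\right) + p = 2 + p$)
$R{\left(N \right)} = 23 - 3 N$ ($R{\left(N \right)} = - 3 N + 23 = 23 - 3 N$)
$\frac{1}{R{\left(z{\left(-3,6 \right)} \right)} + J} = \frac{1}{\left(23 - 3 \left(2 + 6\right)\right) - 6166} = \frac{1}{\left(23 - 24\right) - 6166} = \frac{1}{-1 - 6166} = \frac{1}{-6167} = - \frac{1}{6167}$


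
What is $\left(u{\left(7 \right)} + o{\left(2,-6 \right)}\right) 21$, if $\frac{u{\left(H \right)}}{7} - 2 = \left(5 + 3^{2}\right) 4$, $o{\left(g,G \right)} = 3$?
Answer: $8589$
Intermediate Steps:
$u{\left(H \right)} = 406$ ($u{\left(H \right)} = 14 + 7 \left(5 + 3^{2}\right) 4 = 14 + 7 \left(5 + 9\right) 4 = 14 + 7 \cdot 14 \cdot 4 = 14 + 7 \cdot 56 = 14 + 392 = 406$)
$\left(u{\left(7 \right)} + o{\left(2,-6 \right)}\right) 21 = \left(406 + 3\right) 21 = 409 \cdot 21 = 8589$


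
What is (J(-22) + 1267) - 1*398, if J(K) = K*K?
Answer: 1353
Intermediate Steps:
J(K) = K²
(J(-22) + 1267) - 1*398 = ((-22)² + 1267) - 1*398 = (484 + 1267) - 398 = 1751 - 398 = 1353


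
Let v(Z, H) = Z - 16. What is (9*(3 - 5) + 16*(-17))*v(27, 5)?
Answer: -3190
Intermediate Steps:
v(Z, H) = -16 + Z
(9*(3 - 5) + 16*(-17))*v(27, 5) = (9*(3 - 5) + 16*(-17))*(-16 + 27) = (9*(-2) - 272)*11 = (-18 - 272)*11 = -290*11 = -3190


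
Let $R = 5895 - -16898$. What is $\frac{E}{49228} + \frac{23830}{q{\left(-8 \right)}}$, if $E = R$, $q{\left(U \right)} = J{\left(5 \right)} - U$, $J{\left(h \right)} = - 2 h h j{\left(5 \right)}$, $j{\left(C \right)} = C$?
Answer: $- \frac{583793667}{5956588} \approx -98.008$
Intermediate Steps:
$J{\left(h \right)} = - 10 h^{2}$ ($J{\left(h \right)} = - 2 h h 5 = - 2 h^{2} \cdot 5 = - 10 h^{2}$)
$R = 22793$ ($R = 5895 + 16898 = 22793$)
$q{\left(U \right)} = -250 - U$ ($q{\left(U \right)} = - 10 \cdot 5^{2} - U = \left(-10\right) 25 - U = -250 - U$)
$E = 22793$
$\frac{E}{49228} + \frac{23830}{q{\left(-8 \right)}} = \frac{22793}{49228} + \frac{23830}{-250 - -8} = 22793 \cdot \frac{1}{49228} + \frac{23830}{-250 + 8} = \frac{22793}{49228} + \frac{23830}{-242} = \frac{22793}{49228} + 23830 \left(- \frac{1}{242}\right) = \frac{22793}{49228} - \frac{11915}{121} = - \frac{583793667}{5956588}$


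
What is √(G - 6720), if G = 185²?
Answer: √27505 ≈ 165.85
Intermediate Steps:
G = 34225
√(G - 6720) = √(34225 - 6720) = √27505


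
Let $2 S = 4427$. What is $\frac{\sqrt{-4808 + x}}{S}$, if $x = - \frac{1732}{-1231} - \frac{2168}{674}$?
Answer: $\frac{4 i \sqrt{206939694642578}}{1836527669} \approx 0.031332 i$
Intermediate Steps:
$S = \frac{4427}{2}$ ($S = \frac{1}{2} \cdot 4427 = \frac{4427}{2} \approx 2213.5$)
$x = - \frac{750720}{414847}$ ($x = \left(-1732\right) \left(- \frac{1}{1231}\right) - \frac{1084}{337} = \frac{1732}{1231} - \frac{1084}{337} = - \frac{750720}{414847} \approx -1.8096$)
$\frac{\sqrt{-4808 + x}}{S} = \frac{\sqrt{-4808 - \frac{750720}{414847}}}{\frac{4427}{2}} = \sqrt{- \frac{1995335096}{414847}} \cdot \frac{2}{4427} = \frac{2 i \sqrt{206939694642578}}{414847} \cdot \frac{2}{4427} = \frac{4 i \sqrt{206939694642578}}{1836527669}$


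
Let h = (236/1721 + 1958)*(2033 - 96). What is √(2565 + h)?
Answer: √11241598267623/1721 ≈ 1948.2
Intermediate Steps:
h = 6527600898/1721 (h = (236*(1/1721) + 1958)*1937 = (236/1721 + 1958)*1937 = (3369954/1721)*1937 = 6527600898/1721 ≈ 3.7929e+6)
√(2565 + h) = √(2565 + 6527600898/1721) = √(6532015263/1721) = √11241598267623/1721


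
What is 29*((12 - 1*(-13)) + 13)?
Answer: 1102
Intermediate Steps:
29*((12 - 1*(-13)) + 13) = 29*((12 + 13) + 13) = 29*(25 + 13) = 29*38 = 1102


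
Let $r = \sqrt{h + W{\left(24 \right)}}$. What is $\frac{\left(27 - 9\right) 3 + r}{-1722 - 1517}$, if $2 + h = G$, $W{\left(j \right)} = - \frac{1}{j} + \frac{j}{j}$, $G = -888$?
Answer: $- \frac{54}{3239} - \frac{i \sqrt{128022}}{38868} \approx -0.016672 - 0.0092056 i$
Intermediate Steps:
$W{\left(j \right)} = 1 - \frac{1}{j}$ ($W{\left(j \right)} = - \frac{1}{j} + 1 = 1 - \frac{1}{j}$)
$h = -890$ ($h = -2 - 888 = -890$)
$r = \frac{i \sqrt{128022}}{12}$ ($r = \sqrt{-890 + \frac{-1 + 24}{24}} = \sqrt{-890 + \frac{1}{24} \cdot 23} = \sqrt{-890 + \frac{23}{24}} = \sqrt{- \frac{21337}{24}} = \frac{i \sqrt{128022}}{12} \approx 29.817 i$)
$\frac{\left(27 - 9\right) 3 + r}{-1722 - 1517} = \frac{\left(27 - 9\right) 3 + \frac{i \sqrt{128022}}{12}}{-1722 - 1517} = \frac{18 \cdot 3 + \frac{i \sqrt{128022}}{12}}{-3239} = \left(54 + \frac{i \sqrt{128022}}{12}\right) \left(- \frac{1}{3239}\right) = - \frac{54}{3239} - \frac{i \sqrt{128022}}{38868}$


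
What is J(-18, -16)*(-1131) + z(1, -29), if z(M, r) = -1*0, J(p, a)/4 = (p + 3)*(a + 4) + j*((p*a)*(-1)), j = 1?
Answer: 488592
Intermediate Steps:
J(p, a) = -4*a*p + 4*(3 + p)*(4 + a) (J(p, a) = 4*((p + 3)*(a + 4) + 1*((p*a)*(-1))) = 4*((3 + p)*(4 + a) + 1*((a*p)*(-1))) = 4*((3 + p)*(4 + a) + 1*(-a*p)) = 4*((3 + p)*(4 + a) - a*p) = -4*a*p + 4*(3 + p)*(4 + a))
z(M, r) = 0
J(-18, -16)*(-1131) + z(1, -29) = (48 + 12*(-16) + 16*(-18))*(-1131) + 0 = (48 - 192 - 288)*(-1131) + 0 = -432*(-1131) + 0 = 488592 + 0 = 488592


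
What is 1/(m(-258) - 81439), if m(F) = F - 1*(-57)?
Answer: -1/81640 ≈ -1.2249e-5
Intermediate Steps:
m(F) = 57 + F (m(F) = F + 57 = 57 + F)
1/(m(-258) - 81439) = 1/((57 - 258) - 81439) = 1/(-201 - 81439) = 1/(-81640) = -1/81640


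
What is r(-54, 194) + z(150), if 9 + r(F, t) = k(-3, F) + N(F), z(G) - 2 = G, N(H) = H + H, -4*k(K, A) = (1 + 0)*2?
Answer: 69/2 ≈ 34.500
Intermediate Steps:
k(K, A) = -½ (k(K, A) = -(1 + 0)*2/4 = -2/4 = -¼*2 = -½)
N(H) = 2*H
z(G) = 2 + G
r(F, t) = -19/2 + 2*F (r(F, t) = -9 + (-½ + 2*F) = -19/2 + 2*F)
r(-54, 194) + z(150) = (-19/2 + 2*(-54)) + (2 + 150) = (-19/2 - 108) + 152 = -235/2 + 152 = 69/2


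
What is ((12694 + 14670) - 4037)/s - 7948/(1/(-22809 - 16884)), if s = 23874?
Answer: 7531768683863/23874 ≈ 3.1548e+8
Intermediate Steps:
((12694 + 14670) - 4037)/s - 7948/(1/(-22809 - 16884)) = ((12694 + 14670) - 4037)/23874 - 7948/(1/(-22809 - 16884)) = (27364 - 4037)*(1/23874) - 7948/(1/(-39693)) = 23327*(1/23874) - 7948/(-1/39693) = 23327/23874 - 7948*(-39693) = 23327/23874 + 315479964 = 7531768683863/23874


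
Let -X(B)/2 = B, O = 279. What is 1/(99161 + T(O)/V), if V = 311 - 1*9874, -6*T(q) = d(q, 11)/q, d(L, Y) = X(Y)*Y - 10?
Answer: 889359/88189727785 ≈ 1.0085e-5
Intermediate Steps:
X(B) = -2*B
d(L, Y) = -10 - 2*Y² (d(L, Y) = (-2*Y)*Y - 10 = -2*Y² - 10 = -10 - 2*Y²)
T(q) = 42/q (T(q) = -(-10 - 2*11²)/(6*q) = -(-10 - 2*121)/(6*q) = -(-10 - 242)/(6*q) = -(-42)/q = 42/q)
V = -9563 (V = 311 - 9874 = -9563)
1/(99161 + T(O)/V) = 1/(99161 + (42/279)/(-9563)) = 1/(99161 + (42*(1/279))*(-1/9563)) = 1/(99161 + (14/93)*(-1/9563)) = 1/(99161 - 14/889359) = 1/(88189727785/889359) = 889359/88189727785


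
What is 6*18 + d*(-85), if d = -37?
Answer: 3253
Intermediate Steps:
6*18 + d*(-85) = 6*18 - 37*(-85) = 108 + 3145 = 3253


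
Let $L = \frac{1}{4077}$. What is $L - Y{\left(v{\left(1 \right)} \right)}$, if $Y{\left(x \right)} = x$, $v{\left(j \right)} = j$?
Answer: $- \frac{4076}{4077} \approx -0.99975$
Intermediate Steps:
$L = \frac{1}{4077} \approx 0.00024528$
$L - Y{\left(v{\left(1 \right)} \right)} = \frac{1}{4077} - 1 = - \frac{4076}{4077}$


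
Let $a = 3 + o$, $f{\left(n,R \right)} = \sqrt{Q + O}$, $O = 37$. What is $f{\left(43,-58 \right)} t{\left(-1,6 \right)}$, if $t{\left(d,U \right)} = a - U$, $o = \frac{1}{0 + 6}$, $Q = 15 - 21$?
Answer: $- \frac{17 \sqrt{31}}{6} \approx -15.775$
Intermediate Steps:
$Q = -6$ ($Q = 15 - 21 = -6$)
$o = \frac{1}{6} \approx 0.16667$
$f{\left(n,R \right)} = \sqrt{31}$ ($f{\left(n,R \right)} = \sqrt{-6 + 37} = \sqrt{31}$)
$a = \frac{19}{6}$ ($a = 3 + \frac{1}{6} = \frac{19}{6} \approx 3.1667$)
$t{\left(d,U \right)} = \frac{19}{6} - U$
$f{\left(43,-58 \right)} t{\left(-1,6 \right)} = \sqrt{31} \left(\frac{19}{6} - 6\right) = \sqrt{31} \left(- \frac{17}{6}\right) = - \frac{17 \sqrt{31}}{6}$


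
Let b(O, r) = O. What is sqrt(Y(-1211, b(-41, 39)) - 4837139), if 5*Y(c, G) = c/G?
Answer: 2*I*sqrt(50820129555)/205 ≈ 2199.3*I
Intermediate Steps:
Y(c, G) = c/(5*G) (Y(c, G) = (c/G)/5 = c/(5*G))
sqrt(Y(-1211, b(-41, 39)) - 4837139) = sqrt((1/5)*(-1211)/(-41) - 4837139) = sqrt((1/5)*(-1211)*(-1/41) - 4837139) = sqrt(1211/205 - 4837139) = sqrt(-991612284/205) = 2*I*sqrt(50820129555)/205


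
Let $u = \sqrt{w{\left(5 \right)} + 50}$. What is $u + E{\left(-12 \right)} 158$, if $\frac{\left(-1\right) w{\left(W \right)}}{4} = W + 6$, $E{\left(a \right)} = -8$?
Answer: $-1264 + \sqrt{6} \approx -1261.6$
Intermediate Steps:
$w{\left(W \right)} = -24 - 4 W$ ($w{\left(W \right)} = - 4 \left(W + 6\right) = - 4 \left(6 + W\right) = -24 - 4 W$)
$u = \sqrt{6}$ ($u = \sqrt{\left(-24 - 20\right) + 50} = \sqrt{-44 + 50} = \sqrt{6} \approx 2.4495$)
$u + E{\left(-12 \right)} 158 = \sqrt{6} - 1264 = -1264 + \sqrt{6}$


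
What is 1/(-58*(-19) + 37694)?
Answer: 1/38796 ≈ 2.5776e-5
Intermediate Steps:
1/(-58*(-19) + 37694) = 1/(1102 + 37694) = 1/38796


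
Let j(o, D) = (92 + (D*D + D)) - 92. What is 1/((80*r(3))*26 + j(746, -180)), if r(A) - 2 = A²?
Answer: 1/55100 ≈ 1.8149e-5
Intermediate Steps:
r(A) = 2 + A²
j(o, D) = D + D² (j(o, D) = (92 + (D² + D)) - 92 = (92 + (D + D²)) - 92 = (92 + D + D²) - 92 = D + D²)
1/((80*r(3))*26 + j(746, -180)) = 1/((80*(2 + 3²))*26 - 180*(1 - 180)) = 1/((80*(2 + 9))*26 - 180*(-179)) = 1/((80*11)*26 + 32220) = 1/(880*26 + 32220) = 1/(22880 + 32220) = 1/55100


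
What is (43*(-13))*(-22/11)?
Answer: 1118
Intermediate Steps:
(43*(-13))*(-22/11) = -(-12298)/11 = -559*(-2) = 1118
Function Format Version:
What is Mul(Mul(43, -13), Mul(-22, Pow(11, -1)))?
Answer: 1118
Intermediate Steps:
Mul(Mul(43, -13), Mul(-22, Pow(11, -1))) = Mul(-559, Mul(-22, Rational(1, 11))) = Mul(-559, -2) = 1118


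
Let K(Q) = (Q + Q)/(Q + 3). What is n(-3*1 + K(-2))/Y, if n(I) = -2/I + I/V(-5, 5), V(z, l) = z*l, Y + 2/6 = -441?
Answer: -297/231700 ≈ -0.0012818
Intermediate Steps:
Y = -1324/3 (Y = -1/3 - 441 = -1324/3 ≈ -441.33)
V(z, l) = l*z
K(Q) = 2*Q/(3 + Q) (K(Q) = (2*Q)/(3 + Q) = 2*Q/(3 + Q))
n(I) = -2/I - I/25 (n(I) = -2/I + I/((5*(-5))) = -2/I + I/(-25) = -2/I + I*(-1/25) = -2/I - I/25)
n(-3*1 + K(-2))/Y = (-2/(-3*1 + 2*(-2)/(3 - 2)) - (-3*1 + 2*(-2)/(3 - 2))/25)/(-1324/3) = (-2/(-3 + 2*(-2)/1) - (-3 + 2*(-2)/1)/25)*(-3/1324) = (-2/(-3 + 2*(-2)*1) - (-3 + 2*(-2)*1)/25)*(-3/1324) = (-2/(-3 - 4) - (-3 - 4)/25)*(-3/1324) = (-2/(-7) - 1/25*(-7))*(-3/1324) = (-2*(-1/7) + 7/25)*(-3/1324) = (2/7 + 7/25)*(-3/1324) = (99/175)*(-3/1324) = -297/231700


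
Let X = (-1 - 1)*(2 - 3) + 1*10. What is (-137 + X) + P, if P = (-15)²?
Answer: 100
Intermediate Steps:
P = 225
X = 12 (X = -2*(-1) + 10 = 2 + 10 = 12)
(-137 + X) + P = (-137 + 12) + 225 = -125 + 225 = 100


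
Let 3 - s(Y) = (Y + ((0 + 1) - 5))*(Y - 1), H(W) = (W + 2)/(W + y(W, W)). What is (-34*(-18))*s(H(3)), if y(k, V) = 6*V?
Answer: 4012/49 ≈ 81.878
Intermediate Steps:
H(W) = (2 + W)/(7*W) (H(W) = (W + 2)/(W + 6*W) = (2 + W)/((7*W)) = (2 + W)*(1/(7*W)) = (2 + W)/(7*W))
s(Y) = 3 - (-1 + Y)*(-4 + Y) (s(Y) = 3 - (Y + ((0 + 1) - 5))*(Y - 1) = 3 - (Y + (1 - 5))*(-1 + Y) = 3 - (Y - 4)*(-1 + Y) = 3 - (-4 + Y)*(-1 + Y) = 3 - (-1 + Y)*(-4 + Y))
(-34*(-18))*s(H(3)) = (-34*(-18))*(-1 - ((1/7)*(2 + 3)/3)**2 + 5*((1/7)*(2 + 3)/3)) = 612*(-1 - ((1/7)*(1/3)*5)**2 + 5*((1/7)*(1/3)*5)) = 612*(-1 - (5/21)**2 + 5*(5/21)) = 612*(-1 - 1*25/441 + 25/21) = 612*(-1 - 25/441 + 25/21) = 612*(59/441) = 4012/49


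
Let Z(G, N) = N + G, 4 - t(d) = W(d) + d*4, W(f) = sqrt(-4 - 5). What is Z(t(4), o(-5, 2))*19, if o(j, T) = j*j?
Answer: 247 - 57*I ≈ 247.0 - 57.0*I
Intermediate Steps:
W(f) = 3*I (W(f) = sqrt(-9) = 3*I)
t(d) = 4 - 4*d - 3*I (t(d) = 4 - (3*I + d*4) = 4 - (3*I + 4*d) = 4 + (-4*d - 3*I) = 4 - 4*d - 3*I)
o(j, T) = j**2
Z(G, N) = G + N
Z(t(4), o(-5, 2))*19 = ((4 - 4*4 - 3*I) + (-5)**2)*19 = ((4 - 16 - 3*I) + 25)*19 = ((-12 - 3*I) + 25)*19 = (13 - 3*I)*19 = 247 - 57*I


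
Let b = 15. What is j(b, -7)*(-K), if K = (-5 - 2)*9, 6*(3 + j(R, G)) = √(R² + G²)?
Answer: -189 + 21*√274/2 ≈ -15.194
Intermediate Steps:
j(R, G) = -3 + √(G² + R²)/6 (j(R, G) = -3 + √(R² + G²)/6 = -3 + √(G² + R²)/6)
K = -63 (K = -7*9 = -63)
j(b, -7)*(-K) = (-3 + √((-7)² + 15²)/6)*(-1*(-63)) = (-3 + √(49 + 225)/6)*63 = (-3 + √274/6)*63 = -189 + 21*√274/2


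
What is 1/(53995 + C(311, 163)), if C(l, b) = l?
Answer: 1/54306 ≈ 1.8414e-5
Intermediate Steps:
1/(53995 + C(311, 163)) = 1/(53995 + 311) = 1/54306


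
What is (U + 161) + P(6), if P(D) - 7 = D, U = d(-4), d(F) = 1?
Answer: 175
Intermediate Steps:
U = 1
P(D) = 7 + D
(U + 161) + P(6) = (1 + 161) + (7 + 6) = 162 + 13 = 175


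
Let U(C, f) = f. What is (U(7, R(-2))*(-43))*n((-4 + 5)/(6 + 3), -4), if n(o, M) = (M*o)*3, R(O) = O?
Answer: -344/3 ≈ -114.67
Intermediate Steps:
n(o, M) = 3*M*o
(U(7, R(-2))*(-43))*n((-4 + 5)/(6 + 3), -4) = (-2*(-43))*(3*(-4)*((-4 + 5)/(6 + 3))) = 86*(3*(-4)*(1/9)) = 86*(3*(-4)*(1*(⅑))) = 86*(3*(-4)*(⅑)) = 86*(-4/3) = -344/3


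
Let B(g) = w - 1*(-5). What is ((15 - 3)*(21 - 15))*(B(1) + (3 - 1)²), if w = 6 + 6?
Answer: 1512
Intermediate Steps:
w = 12
B(g) = 17 (B(g) = 12 - 1*(-5) = 12 + 5 = 17)
((15 - 3)*(21 - 15))*(B(1) + (3 - 1)²) = ((15 - 3)*(21 - 15))*(17 + (3 - 1)²) = (12*6)*(17 + 2²) = 72*(17 + 4) = 72*21 = 1512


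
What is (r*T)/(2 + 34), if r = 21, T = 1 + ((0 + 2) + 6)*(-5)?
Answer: -91/4 ≈ -22.750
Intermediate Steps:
T = -39 (T = 1 + (2 + 6)*(-5) = 1 + 8*(-5) = 1 - 40 = -39)
(r*T)/(2 + 34) = (21*(-39))/(2 + 34) = -819/36 = -819*1/36 = -91/4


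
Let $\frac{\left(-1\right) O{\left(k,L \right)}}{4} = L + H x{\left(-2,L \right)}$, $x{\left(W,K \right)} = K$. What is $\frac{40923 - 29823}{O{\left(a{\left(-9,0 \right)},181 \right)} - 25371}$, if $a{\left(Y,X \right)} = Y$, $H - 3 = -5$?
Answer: $- \frac{11100}{24647} \approx -0.45036$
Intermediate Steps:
$H = -2$ ($H = 3 - 5 = -2$)
$O{\left(k,L \right)} = 4 L$ ($O{\left(k,L \right)} = - 4 \left(L - 2 L\right) = - 4 \left(- L\right) = 4 L$)
$\frac{40923 - 29823}{O{\left(a{\left(-9,0 \right)},181 \right)} - 25371} = \frac{40923 - 29823}{4 \cdot 181 - 25371} = \frac{11100}{724 - 25371} = \frac{11100}{-24647} = 11100 \left(- \frac{1}{24647}\right) = - \frac{11100}{24647}$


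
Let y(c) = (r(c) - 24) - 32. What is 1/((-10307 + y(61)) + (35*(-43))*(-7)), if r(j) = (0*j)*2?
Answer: 1/172 ≈ 0.0058140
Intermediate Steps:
r(j) = 0 (r(j) = 0*2 = 0)
y(c) = -56 (y(c) = (0 - 24) - 32 = -24 - 32 = -56)
1/((-10307 + y(61)) + (35*(-43))*(-7)) = 1/((-10307 - 56) + (35*(-43))*(-7)) = 1/(-10363 - 1505*(-7)) = 1/(-10363 + 10535) = 1/172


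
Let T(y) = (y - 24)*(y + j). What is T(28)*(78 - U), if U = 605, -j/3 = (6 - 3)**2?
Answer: -2108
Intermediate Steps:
j = -27 (j = -3*(6 - 3)**2 = -3*3**2 = -3*9 = -27)
T(y) = (-27 + y)*(-24 + y) (T(y) = (y - 24)*(y - 27) = (-24 + y)*(-27 + y) = (-27 + y)*(-24 + y))
T(28)*(78 - U) = (648 + 28**2 - 51*28)*(78 - 1*605) = (648 + 784 - 1428)*(78 - 605) = 4*(-527) = -2108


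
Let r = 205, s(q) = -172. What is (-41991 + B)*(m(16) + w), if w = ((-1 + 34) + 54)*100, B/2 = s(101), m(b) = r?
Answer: -376993175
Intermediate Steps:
m(b) = 205
B = -344 (B = 2*(-172) = -344)
w = 8700 (w = (33 + 54)*100 = 87*100 = 8700)
(-41991 + B)*(m(16) + w) = (-41991 - 344)*(205 + 8700) = -42335*8905 = -376993175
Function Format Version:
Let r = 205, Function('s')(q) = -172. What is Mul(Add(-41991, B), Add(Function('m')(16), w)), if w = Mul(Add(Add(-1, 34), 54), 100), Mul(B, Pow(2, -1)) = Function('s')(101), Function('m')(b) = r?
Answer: -376993175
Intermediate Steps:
Function('m')(b) = 205
B = -344 (B = Mul(2, -172) = -344)
w = 8700 (w = Mul(Add(33, 54), 100) = Mul(87, 100) = 8700)
Mul(Add(-41991, B), Add(Function('m')(16), w)) = Mul(Add(-41991, -344), Add(205, 8700)) = Mul(-42335, 8905) = -376993175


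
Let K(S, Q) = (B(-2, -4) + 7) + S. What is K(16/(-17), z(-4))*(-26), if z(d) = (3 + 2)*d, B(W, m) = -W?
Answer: -3562/17 ≈ -209.53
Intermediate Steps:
z(d) = 5*d
K(S, Q) = 9 + S (K(S, Q) = (-1*(-2) + 7) + S = (2 + 7) + S = 9 + S)
K(16/(-17), z(-4))*(-26) = (9 + 16/(-17))*(-26) = (9 + 16*(-1/17))*(-26) = (9 - 16/17)*(-26) = (137/17)*(-26) = -3562/17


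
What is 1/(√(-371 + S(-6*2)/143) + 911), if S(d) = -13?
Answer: 10021/9133213 - I*√44902/9133213 ≈ 0.0010972 - 2.3201e-5*I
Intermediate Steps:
1/(√(-371 + S(-6*2)/143) + 911) = 1/(√(-371 - 13/143) + 911) = 1/(√(-371 - 13*1/143) + 911) = 1/(√(-371 - 1/11) + 911) = 1/(√(-4082/11) + 911) = 1/(I*√44902/11 + 911) = 1/(911 + I*√44902/11)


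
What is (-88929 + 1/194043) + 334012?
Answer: 47556640570/194043 ≈ 2.4508e+5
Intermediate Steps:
(-88929 + 1/194043) + 334012 = -17256049946/194043 + 334012 = 47556640570/194043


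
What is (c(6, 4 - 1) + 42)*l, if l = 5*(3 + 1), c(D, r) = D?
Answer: 960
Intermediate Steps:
l = 20 (l = 5*4 = 20)
(c(6, 4 - 1) + 42)*l = (6 + 42)*20 = 48*20 = 960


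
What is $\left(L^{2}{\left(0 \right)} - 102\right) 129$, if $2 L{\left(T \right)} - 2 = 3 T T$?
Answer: $-13029$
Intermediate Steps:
$L{\left(T \right)} = 1 + \frac{3 T^{2}}{2}$ ($L{\left(T \right)} = 1 + \frac{3 T T}{2} = 1 + \frac{3 T^{2}}{2}$)
$\left(L^{2}{\left(0 \right)} - 102\right) 129 = \left(\left(1 + \frac{3 \cdot 0^{2}}{2}\right)^{2} - 102\right) 129 = \left(\left(1 + \frac{3}{2} \cdot 0\right)^{2} - 102\right) 129 = \left(\left(1 + 0\right)^{2} - 102\right) 129 = \left(1^{2} - 102\right) 129 = \left(1 - 102\right) 129 = \left(-101\right) 129 = -13029$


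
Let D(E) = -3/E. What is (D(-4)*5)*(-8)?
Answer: -30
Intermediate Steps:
(D(-4)*5)*(-8) = (-3/(-4)*5)*(-8) = (-3*(-¼)*5)*(-8) = ((¾)*5)*(-8) = (15/4)*(-8) = -30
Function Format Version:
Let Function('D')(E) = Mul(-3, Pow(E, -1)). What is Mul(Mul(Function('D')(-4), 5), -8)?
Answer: -30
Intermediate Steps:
Mul(Mul(Function('D')(-4), 5), -8) = Mul(Mul(Mul(-3, Pow(-4, -1)), 5), -8) = Mul(Mul(Mul(-3, Rational(-1, 4)), 5), -8) = Mul(Mul(Rational(3, 4), 5), -8) = Mul(Rational(15, 4), -8) = -30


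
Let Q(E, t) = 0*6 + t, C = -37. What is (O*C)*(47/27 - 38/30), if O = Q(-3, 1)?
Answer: -2368/135 ≈ -17.541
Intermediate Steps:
Q(E, t) = t (Q(E, t) = 0 + t = t)
O = 1
(O*C)*(47/27 - 38/30) = (1*(-37))*(47/27 - 38/30) = -37*(47*(1/27) - 38*1/30) = -37*(47/27 - 19/15) = -37*64/135 = -2368/135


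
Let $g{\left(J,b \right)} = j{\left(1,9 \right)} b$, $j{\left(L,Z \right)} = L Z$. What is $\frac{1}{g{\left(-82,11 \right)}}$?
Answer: $\frac{1}{99} \approx 0.010101$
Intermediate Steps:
$g{\left(J,b \right)} = 9 b$ ($g{\left(J,b \right)} = 1 \cdot 9 b = 9 b$)
$\frac{1}{g{\left(-82,11 \right)}} = \frac{1}{9 \cdot 11} = \frac{1}{99}$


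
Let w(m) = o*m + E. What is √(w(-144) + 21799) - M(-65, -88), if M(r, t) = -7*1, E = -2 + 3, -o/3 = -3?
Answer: 7 + 2*√5126 ≈ 150.19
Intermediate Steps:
o = 9 (o = -3*(-3) = 9)
E = 1
w(m) = 1 + 9*m (w(m) = 9*m + 1 = 1 + 9*m)
M(r, t) = -7
√(w(-144) + 21799) - M(-65, -88) = √((1 + 9*(-144)) + 21799) - 1*(-7) = √((1 - 1296) + 21799) + 7 = √(-1295 + 21799) + 7 = √20504 + 7 = 2*√5126 + 7 = 7 + 2*√5126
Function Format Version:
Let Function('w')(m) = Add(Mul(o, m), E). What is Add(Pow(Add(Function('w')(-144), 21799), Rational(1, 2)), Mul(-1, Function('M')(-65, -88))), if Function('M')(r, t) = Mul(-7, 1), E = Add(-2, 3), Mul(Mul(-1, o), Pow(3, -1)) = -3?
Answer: Add(7, Mul(2, Pow(5126, Rational(1, 2)))) ≈ 150.19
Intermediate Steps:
o = 9 (o = Mul(-3, -3) = 9)
E = 1
Function('w')(m) = Add(1, Mul(9, m)) (Function('w')(m) = Add(Mul(9, m), 1) = Add(1, Mul(9, m)))
Function('M')(r, t) = -7
Add(Pow(Add(Function('w')(-144), 21799), Rational(1, 2)), Mul(-1, Function('M')(-65, -88))) = Add(Pow(Add(Add(1, Mul(9, -144)), 21799), Rational(1, 2)), Mul(-1, -7)) = Add(Pow(Add(Add(1, -1296), 21799), Rational(1, 2)), 7) = Add(Pow(Add(-1295, 21799), Rational(1, 2)), 7) = Add(Pow(20504, Rational(1, 2)), 7) = Add(Mul(2, Pow(5126, Rational(1, 2))), 7) = Add(7, Mul(2, Pow(5126, Rational(1, 2))))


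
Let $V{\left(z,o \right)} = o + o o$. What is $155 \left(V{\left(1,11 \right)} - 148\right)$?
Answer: $-2480$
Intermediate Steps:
$V{\left(z,o \right)} = o + o^{2}$
$155 \left(V{\left(1,11 \right)} - 148\right) = 155 \left(11 \left(1 + 11\right) - 148\right) = 155 \left(11 \cdot 12 - 148\right) = 155 \left(132 - 148\right) = 155 \left(-16\right) = -2480$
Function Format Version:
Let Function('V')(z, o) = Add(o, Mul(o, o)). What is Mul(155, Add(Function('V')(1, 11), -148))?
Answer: -2480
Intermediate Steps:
Function('V')(z, o) = Add(o, Pow(o, 2))
Mul(155, Add(Function('V')(1, 11), -148)) = Mul(155, Add(Mul(11, Add(1, 11)), -148)) = Mul(155, Add(Mul(11, 12), -148)) = Mul(155, Add(132, -148)) = Mul(155, -16) = -2480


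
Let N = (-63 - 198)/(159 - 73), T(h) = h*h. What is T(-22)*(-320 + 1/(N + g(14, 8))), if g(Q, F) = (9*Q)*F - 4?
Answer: -13332493416/86083 ≈ -1.5488e+5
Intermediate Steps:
g(Q, F) = -4 + 9*F*Q (g(Q, F) = 9*F*Q - 4 = -4 + 9*F*Q)
T(h) = h**2
N = -261/86 ≈ -3.0349
T(-22)*(-320 + 1/(N + g(14, 8))) = (-22)**2*(-320 + 1/(-261/86 + (-4 + 9*8*14))) = 484*(-320 + 1/(-261/86 + (-4 + 1008))) = 484*(-320 + 1/(-261/86 + 1004)) = 484*(-320 + 1/(86083/86)) = 484*(-320 + 86/86083) = 484*(-27546474/86083) = -13332493416/86083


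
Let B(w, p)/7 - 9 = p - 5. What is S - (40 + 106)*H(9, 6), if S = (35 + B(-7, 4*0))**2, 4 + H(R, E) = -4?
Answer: 5137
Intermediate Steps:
B(w, p) = 28 + 7*p (B(w, p) = 63 + 7*(p - 5) = 63 + 7*(-5 + p) = 63 + (-35 + 7*p) = 28 + 7*p)
H(R, E) = -8 (H(R, E) = -4 - 4 = -8)
S = 3969 (S = (35 + (28 + 7*(4*0)))**2 = (35 + (28 + 7*0))**2 = (35 + (28 + 0))**2 = (35 + 28)**2 = 63**2 = 3969)
S - (40 + 106)*H(9, 6) = 3969 - (40 + 106)*(-8) = 3969 - 146*(-8) = 3969 - 1*(-1168) = 3969 + 1168 = 5137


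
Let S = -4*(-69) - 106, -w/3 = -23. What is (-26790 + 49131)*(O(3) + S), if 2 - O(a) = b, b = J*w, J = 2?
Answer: 759594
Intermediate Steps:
w = 69 (w = -3*(-23) = 69)
b = 138 (b = 2*69 = 138)
S = 170 (S = 276 - 106 = 170)
O(a) = -136 (O(a) = 2 - 1*138 = 2 - 138 = -136)
(-26790 + 49131)*(O(3) + S) = (-26790 + 49131)*(-136 + 170) = 22341*34 = 759594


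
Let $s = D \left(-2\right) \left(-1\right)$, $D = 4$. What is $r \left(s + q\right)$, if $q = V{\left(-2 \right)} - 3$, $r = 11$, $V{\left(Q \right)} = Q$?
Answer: $33$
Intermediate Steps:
$q = -5$ ($q = -2 - 3 = -5$)
$s = 8$ ($s = 4 \left(-2\right) \left(-1\right) = \left(-8\right) \left(-1\right) = 8$)
$r \left(s + q\right) = 11 \left(8 - 5\right) = 11 \cdot 3 = 33$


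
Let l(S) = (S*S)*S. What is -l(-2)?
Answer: 8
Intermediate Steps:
l(S) = S³ (l(S) = S²*S = S³)
-l(-2) = -1*(-2)³ = -1*(-8) = 8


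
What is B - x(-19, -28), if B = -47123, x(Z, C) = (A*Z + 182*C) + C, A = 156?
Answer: -39035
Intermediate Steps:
x(Z, C) = 156*Z + 183*C (x(Z, C) = (156*Z + 182*C) + C = 156*Z + 183*C)
B - x(-19, -28) = -47123 - (156*(-19) + 183*(-28)) = -47123 - (-2964 - 5124) = -47123 - 1*(-8088) = -47123 + 8088 = -39035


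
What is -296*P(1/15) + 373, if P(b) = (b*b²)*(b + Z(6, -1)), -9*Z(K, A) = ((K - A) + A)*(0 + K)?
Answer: 18900589/50625 ≈ 373.34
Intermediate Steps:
Z(K, A) = -K²/9 (Z(K, A) = -((K - A) + A)*(0 + K)/9 = -K*K/9 = -K²/9)
P(b) = b³*(-4 + b) (P(b) = (b*b²)*(b - ⅑*6²) = b³*(b - ⅑*36) = b³*(b - 4) = b³*(-4 + b))
-296*P(1/15) + 373 = -296*(1/15)³*(-4 + 1/15) + 373 = -296*(-59)/(3375*15) + 373 = -296*(-59/50625) + 373 = 17464/50625 + 373 = 18900589/50625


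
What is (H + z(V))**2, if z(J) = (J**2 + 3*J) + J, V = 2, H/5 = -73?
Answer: 124609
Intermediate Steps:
H = -365 (H = 5*(-73) = -365)
z(J) = J**2 + 4*J
(H + z(V))**2 = (-365 + 2*(4 + 2))**2 = (-365 + 2*6)**2 = (-365 + 12)**2 = (-353)**2 = 124609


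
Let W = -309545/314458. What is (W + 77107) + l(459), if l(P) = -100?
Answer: 24215157661/314458 ≈ 77006.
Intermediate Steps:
W = -309545/314458 (W = -309545*1/314458 = -309545/314458 ≈ -0.98438)
(W + 77107) + l(459) = (-309545/314458 + 77107) - 100 = 24246603461/314458 - 100 = 24215157661/314458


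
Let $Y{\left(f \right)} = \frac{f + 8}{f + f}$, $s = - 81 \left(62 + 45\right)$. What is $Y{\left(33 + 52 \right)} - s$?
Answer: $\frac{1473483}{170} \approx 8667.5$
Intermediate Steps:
$s = -8667$ ($s = \left(-81\right) 107 = -8667$)
$Y{\left(f \right)} = \frac{8 + f}{2 f}$
$Y{\left(33 + 52 \right)} - s = \frac{8 + \left(33 + 52\right)}{2 \left(33 + 52\right)} - -8667 = \frac{8 + 85}{2 \cdot 85} + 8667 = \frac{1}{2} \cdot \frac{1}{85} \cdot 93 + 8667 = \frac{93}{170} + 8667 = \frac{1473483}{170}$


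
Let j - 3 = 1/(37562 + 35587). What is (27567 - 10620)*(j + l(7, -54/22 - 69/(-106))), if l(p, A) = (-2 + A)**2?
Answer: 9813081177078837/33150053948 ≈ 2.9602e+5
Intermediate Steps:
j = 219448/73149 (j = 3 + 1/(37562 + 35587) = 3 + 1/73149 = 219448/73149 ≈ 3.0000)
(27567 - 10620)*(j + l(7, -54/22 - 69/(-106))) = (27567 - 10620)*(219448/73149 + (-2 + (-54/22 - 69/(-106)))**2) = 16947*(219448/73149 + (-2 + (-54*1/22 - 69*(-1/106)))**2) = 16947*(219448/73149 + (-2 + (-27/11 + 69/106))**2) = 16947*(219448/73149 + (-2 - 2103/1166)**2) = 16947*(219448/73149 + (-4435/1166)**2) = 16947*(219448/73149 + 19669225/1359556) = 16947*(1737135984613/99450161844) = 9813081177078837/33150053948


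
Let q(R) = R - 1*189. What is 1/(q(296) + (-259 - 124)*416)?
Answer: -1/159221 ≈ -6.2806e-6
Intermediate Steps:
q(R) = -189 + R (q(R) = R - 189 = -189 + R)
1/(q(296) + (-259 - 124)*416) = 1/((-189 + 296) + (-259 - 124)*416) = 1/(107 - 383*416) = 1/(107 - 159328) = 1/(-159221) = -1/159221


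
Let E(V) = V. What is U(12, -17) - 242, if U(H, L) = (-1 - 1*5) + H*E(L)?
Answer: -452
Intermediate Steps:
U(H, L) = -6 + H*L (U(H, L) = (-1 - 1*5) + H*L = (-1 - 5) + H*L = -6 + H*L)
U(12, -17) - 242 = (-6 + 12*(-17)) - 242 = (-6 - 204) - 242 = -210 - 242 = -452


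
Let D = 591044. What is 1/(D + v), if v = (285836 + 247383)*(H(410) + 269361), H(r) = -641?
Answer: 1/143287200724 ≈ 6.9790e-12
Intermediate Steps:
v = 143286609680 (v = (285836 + 247383)*(-641 + 269361) = 533219*268720 = 143286609680)
1/(D + v) = 1/(591044 + 143286609680) = 1/143287200724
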